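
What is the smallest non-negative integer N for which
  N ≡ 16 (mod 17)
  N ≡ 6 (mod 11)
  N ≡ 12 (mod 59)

1546

From N ≡ 16 (mod 17) write N = 16 + 17t. Substituting into N ≡ 6 (mod 11) gives 17t ≡ 1 (mod 11), and since 6⁻¹ ≡ 2 (mod 11), t ≡ 2. Hence N ≡ 16 + 17·2 = 50 (mod 187).
From N ≡ 50 (mod 187) write N = 50 + 187t. Substituting into N ≡ 12 (mod 59) gives 187t ≡ 21 (mod 59), and since 10⁻¹ ≡ 6 (mod 59), t ≡ 8. Hence N ≡ 50 + 187·8 = 1546 (mod 11033).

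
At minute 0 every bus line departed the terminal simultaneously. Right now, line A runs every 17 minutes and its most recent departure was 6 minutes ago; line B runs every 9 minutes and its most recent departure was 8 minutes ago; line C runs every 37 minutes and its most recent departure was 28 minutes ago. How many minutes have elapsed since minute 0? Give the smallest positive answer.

3950

From t ≡ 6 (mod 17) write t = 6 + 17s. Substituting into t ≡ 8 (mod 9) gives 17s ≡ 2 (mod 9), and since 8⁻¹ ≡ 8 (mod 9), s ≡ 7. Hence t ≡ 6 + 17·7 = 125 (mod 153).
From t ≡ 125 (mod 153) write t = 125 + 153s. Substituting into t ≡ 28 (mod 37) gives 153s ≡ 14 (mod 37), and since 5⁻¹ ≡ 15 (mod 37), s ≡ 25. Hence t ≡ 125 + 153·25 = 3950 (mod 5661).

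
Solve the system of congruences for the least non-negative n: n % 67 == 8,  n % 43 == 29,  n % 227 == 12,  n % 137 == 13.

The moduli are pairwise coprime; M = 67·43·227·137 = 89596219.
M/67 = 1337257; 1337257 ≡ 4 (mod 67); 4·17 ≡ 1, so inverse 17.
M/43 = 2083633; 2083633 ≡ 25 (mod 43); 25·31 ≡ 1, so inverse 31.
M/227 = 394697; 394697 ≡ 171 (mod 227); 171·77 ≡ 1, so inverse 77.
M/137 = 653987; 653987 ≡ 86 (mod 137); 86·94 ≡ 1, so inverse 94.
n ≡ 8·1337257·17 + 29·2083633·31 + 12·394697·77 + 13·653987·94 = 3218925161.
3218925161 mod 89596219 = 83057496.

83057496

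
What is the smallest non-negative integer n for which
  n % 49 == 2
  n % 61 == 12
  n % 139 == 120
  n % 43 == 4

1434183

The moduli are pairwise coprime; M = 49·61·139·43 = 17865253.
M/49 = 364597; 364597 ≡ 37 (mod 49); 37·4 ≡ 1, so inverse 4.
M/61 = 292873; 292873 ≡ 12 (mod 61); 12·56 ≡ 1, so inverse 56.
M/139 = 128527; 128527 ≡ 91 (mod 139); 91·55 ≡ 1, so inverse 55.
M/43 = 415471; 415471 ≡ 5 (mod 43); 5·26 ≡ 1, so inverse 26.
n ≡ 2·364597·4 + 12·292873·56 + 120·128527·55 + 4·415471·26 = 1091214616.
1091214616 mod 17865253 = 1434183.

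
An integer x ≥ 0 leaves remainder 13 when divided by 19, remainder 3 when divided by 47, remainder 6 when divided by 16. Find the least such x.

8886

From x ≡ 13 (mod 19) write x = 13 + 19t. Substituting into x ≡ 3 (mod 47) gives 19t ≡ 37 (mod 47), and since 19⁻¹ ≡ 5 (mod 47), t ≡ 44. Hence x ≡ 13 + 19·44 = 849 (mod 893).
From x ≡ 849 (mod 893) write x = 849 + 893t. Substituting into x ≡ 6 (mod 16) gives 893t ≡ 5 (mod 16), and since 13⁻¹ ≡ 5 (mod 16), t ≡ 9. Hence x ≡ 849 + 893·9 = 8886 (mod 14288).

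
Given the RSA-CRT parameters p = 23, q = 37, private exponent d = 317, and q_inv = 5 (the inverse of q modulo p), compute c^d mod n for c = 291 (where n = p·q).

520

d_p = d mod (p−1) = 317 mod 22 = 9; d_q = d mod (q−1) = 29.
m₁ = c^(d_p) mod p: c ≡ 15 (mod 23), and 15^9 mod 23 = 14.
m₂ = c^(d_q) mod q: c ≡ 32 (mod 37), and 32^29 mod 37 = 2.
h = q_inv·(m₁ − m₂) mod p = 5·(14 − 2) mod 23 = 14.
m = m₂ + h·q = 2 + 14·37 = 520.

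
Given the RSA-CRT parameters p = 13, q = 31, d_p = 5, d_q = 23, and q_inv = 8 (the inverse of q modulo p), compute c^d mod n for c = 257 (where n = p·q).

121

m₁ = c^(d_p) mod p: c ≡ 10 (mod 13), and 10^5 mod 13 = 4.
m₂ = c^(d_q) mod q: c ≡ 9 (mod 31), and 9^23 mod 31 = 28.
h = q_inv·(m₁ − m₂) mod p = 8·(4 − 28) mod 13 = 3.
m = m₂ + h·q = 28 + 3·31 = 121.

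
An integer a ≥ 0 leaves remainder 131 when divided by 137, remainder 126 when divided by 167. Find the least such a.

Combine the congruences pairwise.
From a ≡ 131 (mod 137) write a = 131 + 137t. Substituting into a ≡ 126 (mod 167) gives 137t ≡ 162 (mod 167), and since 137⁻¹ ≡ 128 (mod 167), t ≡ 28. Hence a ≡ 131 + 137·28 = 3967 (mod 22879).

3967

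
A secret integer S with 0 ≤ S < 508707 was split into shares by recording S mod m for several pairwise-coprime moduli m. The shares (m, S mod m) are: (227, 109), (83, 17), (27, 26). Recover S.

144935

Combine the congruences pairwise.
From S ≡ 109 (mod 227) write S = 109 + 227t. Substituting into S ≡ 17 (mod 83) gives 227t ≡ 74 (mod 83), and since 61⁻¹ ≡ 49 (mod 83), t ≡ 57. Hence S ≡ 109 + 227·57 = 13048 (mod 18841).
From S ≡ 13048 (mod 18841) write S = 13048 + 18841t. Substituting into S ≡ 26 (mod 27) gives 18841t ≡ 19 (mod 27), and since 22⁻¹ ≡ 16 (mod 27), t ≡ 7. Hence S ≡ 13048 + 18841·7 = 144935 (mod 508707).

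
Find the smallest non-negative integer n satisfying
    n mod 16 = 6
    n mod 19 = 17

150

From n ≡ 6 (mod 16) write n = 6 + 16t. Substituting into n ≡ 17 (mod 19) gives 16t ≡ 11 (mod 19), and since 16⁻¹ ≡ 6 (mod 19), t ≡ 9. Hence n ≡ 6 + 16·9 = 150 (mod 304).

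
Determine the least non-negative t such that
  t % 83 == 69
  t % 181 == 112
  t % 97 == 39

From t ≡ 69 (mod 83) write t = 69 + 83s. Substituting into t ≡ 112 (mod 181) gives 83s ≡ 43 (mod 181), and since 83⁻¹ ≡ 24 (mod 181), s ≡ 127. Hence t ≡ 69 + 83·127 = 10610 (mod 15023).
From t ≡ 10610 (mod 15023) write t = 10610 + 15023s. Substituting into t ≡ 39 (mod 97) gives 15023s ≡ 2 (mod 97), and since 85⁻¹ ≡ 8 (mod 97), s ≡ 16. Hence t ≡ 10610 + 15023·16 = 250978 (mod 1457231).

250978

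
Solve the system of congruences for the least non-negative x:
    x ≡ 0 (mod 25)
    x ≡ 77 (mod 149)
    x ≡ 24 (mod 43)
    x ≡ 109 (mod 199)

The moduli are pairwise coprime; N = 25·149·43·199 = 31874825.
N/25 = 1274993; 1274993 ≡ 18 (mod 25); 18·7 ≡ 1, so inverse 7.
N/149 = 213925; 213925 ≡ 110 (mod 149); 110·42 ≡ 1, so inverse 42.
N/43 = 741275; 741275 ≡ 41 (mod 43); 41·21 ≡ 1, so inverse 21.
N/199 = 160175; 160175 ≡ 179 (mod 199); 179·189 ≡ 1, so inverse 189.
x ≡ 0·1274993·7 + 77·213925·42 + 24·741275·21 + 109·160175·189 = 4365201225.
4365201225 mod 31874825 = 30225025.

30225025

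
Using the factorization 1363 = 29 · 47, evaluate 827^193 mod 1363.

356

Mod 29: 827 ≡ 15; by Fermat, exponent reduces to 193 mod 28 = 25; 15^25 ≡ 8 (mod 29).
Mod 47: 827 ≡ 28; by Fermat, exponent reduces to 193 mod 46 = 9; 28^9 ≡ 27 (mod 47).
Combine by CRT: x ≡ 8 (mod 29), x ≡ 27 (mod 47) ⇒ x ≡ 356 (mod 1363).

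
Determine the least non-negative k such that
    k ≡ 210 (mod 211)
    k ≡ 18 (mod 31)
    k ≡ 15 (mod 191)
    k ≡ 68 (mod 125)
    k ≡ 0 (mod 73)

Combine the congruences pairwise.
From k ≡ 210 (mod 211) write k = 210 + 211t. Substituting into k ≡ 18 (mod 31) gives 211t ≡ 25 (mod 31), and since 25⁻¹ ≡ 5 (mod 31), t ≡ 1. Hence k ≡ 210 + 211·1 = 421 (mod 6541).
From k ≡ 421 (mod 6541) write k = 421 + 6541t. Substituting into k ≡ 15 (mod 191) gives 6541t ≡ 167 (mod 191), and since 47⁻¹ ≡ 126 (mod 191), t ≡ 32. Hence k ≡ 421 + 6541·32 = 209733 (mod 1249331).
From k ≡ 209733 (mod 1249331) write k = 209733 + 1249331t. Substituting into k ≡ 68 (mod 125) gives 1249331t ≡ 85 (mod 125), and since 81⁻¹ ≡ 71 (mod 125), t ≡ 35. Hence k ≡ 209733 + 1249331·35 = 43936318 (mod 156166375).
From k ≡ 43936318 (mod 156166375) write k = 43936318 + 156166375t. Substituting into k ≡ 0 (mod 73) gives 156166375t ≡ 46 (mod 73), and since 30⁻¹ ≡ 56 (mod 73), t ≡ 21. Hence k ≡ 43936318 + 156166375·21 = 3323430193 (mod 11400145375).

3323430193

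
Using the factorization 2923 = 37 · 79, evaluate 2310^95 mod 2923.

1624

Mod 37: 2310 ≡ 16; by Fermat, exponent reduces to 95 mod 36 = 23; 16^23 ≡ 33 (mod 37).
Mod 79: 2310 ≡ 19; by Fermat, exponent reduces to 95 mod 78 = 17; 19^17 ≡ 44 (mod 79).
Combine by CRT: x ≡ 33 (mod 37), x ≡ 44 (mod 79) ⇒ x ≡ 1624 (mod 2923).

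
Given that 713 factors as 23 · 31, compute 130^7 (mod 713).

Mod 23: 130 ≡ 15; 15^7 ≡ 11 (mod 23).
Mod 31: 130 ≡ 6; 6^7 ≡ 6 (mod 31).
Combine by CRT: x ≡ 11 (mod 23), x ≡ 6 (mod 31) ⇒ x ≡ 471 (mod 713).

471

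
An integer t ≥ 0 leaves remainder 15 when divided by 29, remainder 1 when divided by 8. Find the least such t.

73

From t ≡ 15 (mod 29) write t = 15 + 29s. Substituting into t ≡ 1 (mod 8) gives 29s ≡ 2 (mod 8), and since 5⁻¹ ≡ 5 (mod 8), s ≡ 2. Hence t ≡ 15 + 29·2 = 73 (mod 232).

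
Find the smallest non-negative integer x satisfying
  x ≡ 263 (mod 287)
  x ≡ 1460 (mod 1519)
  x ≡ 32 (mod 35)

gcd(287, 1519) = 7 and 7 | (1460 − 263), so the pair is consistent; merging gives x ≡ 57663 (mod 62279), where 62279 = lcm(287, 1519).
gcd(62279, 35) = 7 and 7 | (32 − 57663), so the pair is consistent; merging gives x ≡ 119942 (mod 311395), where 311395 = lcm(62279, 35).
The solution is unique modulo lcm(287, 1519, 35) = 311395.

119942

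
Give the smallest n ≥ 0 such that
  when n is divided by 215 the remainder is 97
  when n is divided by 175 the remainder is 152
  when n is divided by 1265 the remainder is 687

gcd(215, 175) = 5 and 5 | (152 − 97), so the pair is consistent; merging gives n ≡ 6977 (mod 7525), where 7525 = lcm(215, 175).
gcd(7525, 1265) = 5 and 5 | (687 − 6977), so the pair is consistent; merging gives n ≡ 1760302 (mod 1903825), where 1903825 = lcm(7525, 1265).
The solution is unique modulo lcm(215, 175, 1265) = 1903825.

1760302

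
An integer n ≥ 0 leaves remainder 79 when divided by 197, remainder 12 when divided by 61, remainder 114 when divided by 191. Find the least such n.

484108

The moduli are pairwise coprime; M = 197·61·191 = 2295247.
M/197 = 11651; 11651 ≡ 28 (mod 197); 28·190 ≡ 1, so inverse 190.
M/61 = 37627; 37627 ≡ 51 (mod 61); 51·6 ≡ 1, so inverse 6.
M/191 = 12017; 12017 ≡ 175 (mod 191); 175·179 ≡ 1, so inverse 179.
n ≡ 79·11651·190 + 12·37627·6 + 114·12017·179 = 422809556.
422809556 mod 2295247 = 484108.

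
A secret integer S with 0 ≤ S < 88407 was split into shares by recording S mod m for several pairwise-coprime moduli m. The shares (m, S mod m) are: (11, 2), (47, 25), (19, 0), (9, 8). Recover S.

18449

The moduli are pairwise coprime; N = 11·47·19·9 = 88407.
N/11 = 8037; 8037 ≡ 7 (mod 11); 7·8 ≡ 1, so inverse 8.
N/47 = 1881; 1881 ≡ 1 (mod 47), inverse 1.
N/19 = 4653; 4653 ≡ 17 (mod 19); 17·9 ≡ 1, so inverse 9.
N/9 = 9823; 9823 ≡ 4 (mod 9); 4·7 ≡ 1, so inverse 7.
S ≡ 2·8037·8 + 25·1881·1 + 0·4653·9 + 8·9823·7 = 725705.
725705 mod 88407 = 18449.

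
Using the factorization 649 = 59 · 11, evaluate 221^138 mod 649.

100

Mod 59: 221 ≡ 44; by Fermat, exponent reduces to 138 mod 58 = 22; 44^22 ≡ 41 (mod 59).
Mod 11: 221 ≡ 1; by Fermat, exponent reduces to 138 mod 10 = 8; 1^8 ≡ 1 (mod 11).
Combine by CRT: x ≡ 41 (mod 59), x ≡ 1 (mod 11) ⇒ x ≡ 100 (mod 649).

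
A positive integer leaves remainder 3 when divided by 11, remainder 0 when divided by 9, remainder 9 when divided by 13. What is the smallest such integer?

The moduli are pairwise coprime; N = 11·9·13 = 1287.
N/11 = 117; 117 ≡ 7 (mod 11); 7·8 ≡ 1, so inverse 8.
N/9 = 143; 143 ≡ 8 (mod 9); 8·8 ≡ 1, so inverse 8.
N/13 = 99; 99 ≡ 8 (mod 13); 8·5 ≡ 1, so inverse 5.
k ≡ 3·117·8 + 0·143·8 + 9·99·5 = 7263.
7263 mod 1287 = 828.

828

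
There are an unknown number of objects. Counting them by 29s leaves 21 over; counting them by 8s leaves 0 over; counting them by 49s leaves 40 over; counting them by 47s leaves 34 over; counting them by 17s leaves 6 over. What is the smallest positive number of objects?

5078008

From N ≡ 21 (mod 29) write N = 21 + 29t. Substituting into N ≡ 0 (mod 8) gives 29t ≡ 3 (mod 8), and since 5⁻¹ ≡ 5 (mod 8), t ≡ 7. Hence N ≡ 21 + 29·7 = 224 (mod 232).
From N ≡ 224 (mod 232) write N = 224 + 232t. Substituting into N ≡ 40 (mod 49) gives 232t ≡ 12 (mod 49), and since 36⁻¹ ≡ 15 (mod 49), t ≡ 33. Hence N ≡ 224 + 232·33 = 7880 (mod 11368).
From N ≡ 7880 (mod 11368) write N = 7880 + 11368t. Substituting into N ≡ 34 (mod 47) gives 11368t ≡ 3 (mod 47), and since 41⁻¹ ≡ 39 (mod 47), t ≡ 23. Hence N ≡ 7880 + 11368·23 = 269344 (mod 534296).
From N ≡ 269344 (mod 534296) write N = 269344 + 534296t. Substituting into N ≡ 6 (mod 17) gives 534296t ≡ 10 (mod 17), and since 3⁻¹ ≡ 6 (mod 17), t ≡ 9. Hence N ≡ 269344 + 534296·9 = 5078008 (mod 9083032).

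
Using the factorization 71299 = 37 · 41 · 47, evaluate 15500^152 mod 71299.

53255

Mod 37: 15500 ≡ 34; by Fermat, exponent reduces to 152 mod 36 = 8; 34^8 ≡ 12 (mod 37).
Mod 41: 15500 ≡ 2; by Fermat, exponent reduces to 152 mod 40 = 32; 2^32 ≡ 37 (mod 41).
Mod 47: 15500 ≡ 37; by Fermat, exponent reduces to 152 mod 46 = 14; 37^14 ≡ 4 (mod 47).
Combine by CRT: x ≡ 12 (mod 37), x ≡ 37 (mod 41), x ≡ 4 (mod 47) ⇒ x ≡ 53255 (mod 71299).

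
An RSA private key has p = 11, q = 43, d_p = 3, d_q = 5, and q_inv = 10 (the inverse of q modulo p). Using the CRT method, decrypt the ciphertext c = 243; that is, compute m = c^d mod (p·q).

m₁ = c^(d_p) mod p: c ≡ 1 (mod 11), and 1^3 mod 11 = 1.
m₂ = c^(d_q) mod q: c ≡ 28 (mod 43), and 28^5 mod 43 = 5.
h = q_inv·(m₁ − m₂) mod p = 10·(1 − 5) mod 11 = 4.
m = m₂ + h·q = 5 + 4·43 = 177.

177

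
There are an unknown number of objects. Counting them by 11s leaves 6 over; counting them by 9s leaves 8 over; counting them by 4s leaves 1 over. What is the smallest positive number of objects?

Combine the congruences pairwise.
From N ≡ 6 (mod 11) write N = 6 + 11t. Substituting into N ≡ 8 (mod 9) gives 11t ≡ 2 (mod 9), and since 2⁻¹ ≡ 5 (mod 9), t ≡ 1. Hence N ≡ 6 + 11·1 = 17 (mod 99).
From N ≡ 17 (mod 99) write N = 17 + 99t. Substituting into N ≡ 1 (mod 4) gives 99t ≡ 0 (mod 4), and since 3⁻¹ ≡ 3 (mod 4), t ≡ 0. Hence N ≡ 17 + 99·0 = 17 (mod 396).

17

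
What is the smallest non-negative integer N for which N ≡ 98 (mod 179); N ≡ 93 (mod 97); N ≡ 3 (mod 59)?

324267

The moduli are pairwise coprime; M = 179·97·59 = 1024417.
M/179 = 5723; 5723 ≡ 174 (mod 179); 174·143 ≡ 1, so inverse 143.
M/97 = 10561; 10561 ≡ 85 (mod 97); 85·8 ≡ 1, so inverse 8.
M/59 = 17363; 17363 ≡ 17 (mod 59); 17·7 ≡ 1, so inverse 7.
N ≡ 98·5723·143 + 93·10561·8 + 3·17363·7 = 88424129.
88424129 mod 1024417 = 324267.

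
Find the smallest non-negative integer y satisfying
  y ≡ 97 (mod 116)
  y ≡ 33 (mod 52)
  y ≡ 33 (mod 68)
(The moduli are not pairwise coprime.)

Combine the congruences pairwise.
gcd(116, 52) = 4 and 4 | (33 − 97), so the pair is consistent; merging gives y ≡ 1489 (mod 1508), where 1508 = lcm(116, 52).
gcd(1508, 68) = 4 and 4 | (33 − 1489), so the pair is consistent; merging gives y ≡ 15061 (mod 25636), where 25636 = lcm(1508, 68).
The solution is unique modulo lcm(116, 52, 68) = 25636.

15061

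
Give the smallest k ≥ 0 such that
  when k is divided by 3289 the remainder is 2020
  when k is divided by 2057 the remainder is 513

409856

Combine the congruences pairwise.
gcd(3289, 2057) = 11 and 11 | (513 − 2020), so the pair is consistent; merging gives k ≡ 409856 (mod 615043), where 615043 = lcm(3289, 2057).
The solution is unique modulo lcm(3289, 2057) = 615043.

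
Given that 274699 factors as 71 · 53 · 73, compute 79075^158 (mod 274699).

Mod 71: 79075 ≡ 52; by Fermat, exponent reduces to 158 mod 70 = 18; 52^18 ≡ 27 (mod 71).
Mod 53: 79075 ≡ 52; by Fermat, exponent reduces to 158 mod 52 = 2; 52^2 ≡ 1 (mod 53).
Mod 73: 79075 ≡ 16; by Fermat, exponent reduces to 158 mod 72 = 14; 16^14 ≡ 4 (mod 73).
Combine by CRT: x ≡ 27 (mod 71), x ≡ 1 (mod 53), x ≡ 4 (mod 73) ⇒ x ≡ 272951 (mod 274699).

272951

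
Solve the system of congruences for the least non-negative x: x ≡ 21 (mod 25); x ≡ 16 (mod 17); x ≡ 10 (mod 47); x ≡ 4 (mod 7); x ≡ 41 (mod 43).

4369271

Combine the congruences pairwise.
From x ≡ 21 (mod 25) write x = 21 + 25t. Substituting into x ≡ 16 (mod 17) gives 25t ≡ 12 (mod 17), and since 8⁻¹ ≡ 15 (mod 17), t ≡ 10. Hence x ≡ 21 + 25·10 = 271 (mod 425).
From x ≡ 271 (mod 425) write x = 271 + 425t. Substituting into x ≡ 10 (mod 47) gives 425t ≡ 21 (mod 47), and since 2⁻¹ ≡ 24 (mod 47), t ≡ 34. Hence x ≡ 271 + 425·34 = 14721 (mod 19975).
From x ≡ 14721 (mod 19975) write x = 14721 + 19975t. Substituting into x ≡ 4 (mod 7) gives 19975t ≡ 4 (mod 7), and since 4⁻¹ ≡ 2 (mod 7), t ≡ 1. Hence x ≡ 14721 + 19975·1 = 34696 (mod 139825).
From x ≡ 34696 (mod 139825) write x = 34696 + 139825t. Substituting into x ≡ 41 (mod 43) gives 139825t ≡ 3 (mod 43), and since 32⁻¹ ≡ 39 (mod 43), t ≡ 31. Hence x ≡ 34696 + 139825·31 = 4369271 (mod 6012475).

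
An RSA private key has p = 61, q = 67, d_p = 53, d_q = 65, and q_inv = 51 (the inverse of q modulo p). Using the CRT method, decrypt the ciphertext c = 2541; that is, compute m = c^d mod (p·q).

m₁ = c^(d_p) mod p: c ≡ 40 (mod 61), and 40^53 mod 61 = 32.
m₂ = c^(d_q) mod q: c ≡ 62 (mod 67), and 62^65 mod 67 = 40.
h = q_inv·(m₁ − m₂) mod p = 51·(32 − 40) mod 61 = 19.
m = m₂ + h·q = 40 + 19·67 = 1313.

1313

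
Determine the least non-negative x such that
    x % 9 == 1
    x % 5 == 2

Combine the congruences pairwise.
From x ≡ 1 (mod 9) write x = 1 + 9t. Substituting into x ≡ 2 (mod 5) gives 9t ≡ 1 (mod 5), and since 4⁻¹ ≡ 4 (mod 5), t ≡ 4. Hence x ≡ 1 + 9·4 = 37 (mod 45).

37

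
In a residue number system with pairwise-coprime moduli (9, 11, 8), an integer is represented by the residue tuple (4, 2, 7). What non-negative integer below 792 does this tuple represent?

The moduli are pairwise coprime; N = 9·11·8 = 792.
N/9 = 88; 88 ≡ 7 (mod 9); 7·4 ≡ 1, so inverse 4.
N/11 = 72; 72 ≡ 6 (mod 11); 6·2 ≡ 1, so inverse 2.
N/8 = 99; 99 ≡ 3 (mod 8); 3·3 ≡ 1, so inverse 3.
x ≡ 4·88·4 + 2·72·2 + 7·99·3 = 3775.
3775 mod 792 = 607.

607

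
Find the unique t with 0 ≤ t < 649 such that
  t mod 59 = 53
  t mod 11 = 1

584

From t ≡ 53 (mod 59) write t = 53 + 59s. Substituting into t ≡ 1 (mod 11) gives 59s ≡ 3 (mod 11), and since 4⁻¹ ≡ 3 (mod 11), s ≡ 9. Hence t ≡ 53 + 59·9 = 584 (mod 649).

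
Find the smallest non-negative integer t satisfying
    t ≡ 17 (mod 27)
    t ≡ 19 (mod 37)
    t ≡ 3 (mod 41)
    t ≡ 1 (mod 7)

200411

The moduli are pairwise coprime; N = 27·37·41·7 = 286713.
N/27 = 10619; 10619 ≡ 8 (mod 27); 8·17 ≡ 1, so inverse 17.
N/37 = 7749; 7749 ≡ 16 (mod 37); 16·7 ≡ 1, so inverse 7.
N/41 = 6993; 6993 ≡ 23 (mod 41); 23·25 ≡ 1, so inverse 25.
N/7 = 40959; 40959 ≡ 2 (mod 7); 2·4 ≡ 1, so inverse 4.
t ≡ 17·10619·17 + 19·7749·7 + 3·6993·25 + 1·40959·4 = 4787819.
4787819 mod 286713 = 200411.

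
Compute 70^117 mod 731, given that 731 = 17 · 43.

Mod 17: 70 ≡ 2; by Fermat, exponent reduces to 117 mod 16 = 5; 2^5 ≡ 15 (mod 17).
Mod 43: 70 ≡ 27; by Fermat, exponent reduces to 117 mod 42 = 33; 27^33 ≡ 22 (mod 43).
Combine by CRT: x ≡ 15 (mod 17), x ≡ 22 (mod 43) ⇒ x ≡ 151 (mod 731).

151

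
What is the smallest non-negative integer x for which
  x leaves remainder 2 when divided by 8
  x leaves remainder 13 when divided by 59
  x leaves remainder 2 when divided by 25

From x ≡ 2 (mod 8) write x = 2 + 8t. Substituting into x ≡ 13 (mod 59) gives 8t ≡ 11 (mod 59), and since 8⁻¹ ≡ 37 (mod 59), t ≡ 53. Hence x ≡ 2 + 8·53 = 426 (mod 472).
From x ≡ 426 (mod 472) write x = 426 + 472t. Substituting into x ≡ 2 (mod 25) gives 472t ≡ 1 (mod 25), and since 22⁻¹ ≡ 8 (mod 25), t ≡ 8. Hence x ≡ 426 + 472·8 = 4202 (mod 11800).

4202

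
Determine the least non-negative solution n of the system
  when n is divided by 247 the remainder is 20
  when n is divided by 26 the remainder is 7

267

Combine the congruences pairwise.
gcd(247, 26) = 13 and 13 | (7 − 20), so the pair is consistent; merging gives n ≡ 267 (mod 494), where 494 = lcm(247, 26).
The solution is unique modulo lcm(247, 26) = 494.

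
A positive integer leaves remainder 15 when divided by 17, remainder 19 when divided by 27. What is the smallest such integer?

100

From x ≡ 15 (mod 17) write x = 15 + 17t. Substituting into x ≡ 19 (mod 27) gives 17t ≡ 4 (mod 27), and since 17⁻¹ ≡ 8 (mod 27), t ≡ 5. Hence x ≡ 15 + 17·5 = 100 (mod 459).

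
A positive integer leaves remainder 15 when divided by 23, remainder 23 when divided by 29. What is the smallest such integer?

429

From x ≡ 15 (mod 23) write x = 15 + 23t. Substituting into x ≡ 23 (mod 29) gives 23t ≡ 8 (mod 29), and since 23⁻¹ ≡ 24 (mod 29), t ≡ 18. Hence x ≡ 15 + 23·18 = 429 (mod 667).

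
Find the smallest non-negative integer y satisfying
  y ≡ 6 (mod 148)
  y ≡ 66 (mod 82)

4002

gcd(148, 82) = 2 and 2 | (66 − 6), so the pair is consistent; merging gives y ≡ 4002 (mod 6068), where 6068 = lcm(148, 82).
The solution is unique modulo lcm(148, 82) = 6068.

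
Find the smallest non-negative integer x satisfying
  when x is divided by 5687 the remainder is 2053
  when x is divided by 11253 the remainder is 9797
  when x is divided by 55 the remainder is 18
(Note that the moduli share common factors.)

201098

gcd(5687, 11253) = 121 and 121 | (9797 − 2053), so the pair is consistent; merging gives x ≡ 201098 (mod 528891), where 528891 = lcm(5687, 11253).
gcd(528891, 55) = 11 and 11 | (18 − 201098), so the pair is consistent; merging gives x ≡ 201098 (mod 2644455), where 2644455 = lcm(528891, 55).
The solution is unique modulo lcm(5687, 11253, 55) = 2644455.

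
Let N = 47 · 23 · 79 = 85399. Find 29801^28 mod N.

66842

Mod 47: 29801 ≡ 3; 3^28 ≡ 8 (mod 47).
Mod 23: 29801 ≡ 16; by Fermat, exponent reduces to 28 mod 22 = 6; 16^6 ≡ 4 (mod 23).
Mod 79: 29801 ≡ 18; 18^28 ≡ 8 (mod 79).
Combine by CRT: x ≡ 8 (mod 47), x ≡ 4 (mod 23), x ≡ 8 (mod 79) ⇒ x ≡ 66842 (mod 85399).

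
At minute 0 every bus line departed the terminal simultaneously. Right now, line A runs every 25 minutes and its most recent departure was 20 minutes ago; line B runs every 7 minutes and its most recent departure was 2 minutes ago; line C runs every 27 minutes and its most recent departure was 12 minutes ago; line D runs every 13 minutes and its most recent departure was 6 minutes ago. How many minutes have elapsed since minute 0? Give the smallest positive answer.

50745

The moduli are pairwise coprime; N = 25·7·27·13 = 61425.
N/25 = 2457; 2457 ≡ 7 (mod 25); 7·18 ≡ 1, so inverse 18.
N/7 = 8775; 8775 ≡ 4 (mod 7); 4·2 ≡ 1, so inverse 2.
N/27 = 2275; 2275 ≡ 7 (mod 27); 7·4 ≡ 1, so inverse 4.
N/13 = 4725; 4725 ≡ 6 (mod 13); 6·11 ≡ 1, so inverse 11.
t ≡ 20·2457·18 + 2·8775·2 + 12·2275·4 + 6·4725·11 = 1340670.
1340670 mod 61425 = 50745.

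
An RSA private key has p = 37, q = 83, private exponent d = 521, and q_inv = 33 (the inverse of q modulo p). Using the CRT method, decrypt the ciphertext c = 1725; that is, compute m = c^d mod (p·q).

d_p = d mod (p−1) = 521 mod 36 = 17; d_q = d mod (q−1) = 29.
m₁ = c^(d_p) mod p: c ≡ 23 (mod 37), and 23^17 mod 37 = 8.
m₂ = c^(d_q) mod q: c ≡ 65 (mod 83), and 65^29 mod 83 = 36.
h = q_inv·(m₁ − m₂) mod p = 33·(8 − 36) mod 37 = 1.
m = m₂ + h·q = 36 + 1·83 = 119.

119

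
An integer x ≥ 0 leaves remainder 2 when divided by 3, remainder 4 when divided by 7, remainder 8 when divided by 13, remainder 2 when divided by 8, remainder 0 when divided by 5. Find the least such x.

From x ≡ 2 (mod 3) write x = 2 + 3t. Substituting into x ≡ 4 (mod 7) gives 3t ≡ 2 (mod 7), and since 3⁻¹ ≡ 5 (mod 7), t ≡ 3. Hence x ≡ 2 + 3·3 = 11 (mod 21).
From x ≡ 11 (mod 21) write x = 11 + 21t. Substituting into x ≡ 8 (mod 13) gives 21t ≡ 10 (mod 13), and since 8⁻¹ ≡ 5 (mod 13), t ≡ 11. Hence x ≡ 11 + 21·11 = 242 (mod 273).
From x ≡ 242 (mod 273) write x = 242 + 273t. Substituting into x ≡ 2 (mod 8) gives 273t ≡ 0 (mod 8), and since 1⁻¹ ≡ 1 (mod 8), t ≡ 0. Hence x ≡ 242 + 273·0 = 242 (mod 2184).
From x ≡ 242 (mod 2184) write x = 242 + 2184t. Substituting into x ≡ 0 (mod 5) gives 2184t ≡ 3 (mod 5), and since 4⁻¹ ≡ 4 (mod 5), t ≡ 2. Hence x ≡ 242 + 2184·2 = 4610 (mod 10920).

4610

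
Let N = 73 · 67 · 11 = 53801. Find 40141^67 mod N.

20577

Mod 73: 40141 ≡ 64; 64^67 ≡ 64 (mod 73).
Mod 67: 40141 ≡ 8; by Fermat, exponent reduces to 67 mod 66 = 1; 8^1 ≡ 8 (mod 67).
Mod 11: 40141 ≡ 2; by Fermat, exponent reduces to 67 mod 10 = 7; 2^7 ≡ 7 (mod 11).
Combine by CRT: x ≡ 64 (mod 73), x ≡ 8 (mod 67), x ≡ 7 (mod 11) ⇒ x ≡ 20577 (mod 53801).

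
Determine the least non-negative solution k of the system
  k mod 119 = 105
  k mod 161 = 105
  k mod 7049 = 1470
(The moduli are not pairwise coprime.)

2384032

gcd(119, 161) = 7 and 7 | (105 − 105), so the pair is consistent; merging gives k ≡ 105 (mod 2737), where 2737 = lcm(119, 161).
gcd(2737, 7049) = 7 and 7 | (1470 − 105), so the pair is consistent; merging gives k ≡ 2384032 (mod 2756159), where 2756159 = lcm(2737, 7049).
The solution is unique modulo lcm(119, 161, 7049) = 2756159.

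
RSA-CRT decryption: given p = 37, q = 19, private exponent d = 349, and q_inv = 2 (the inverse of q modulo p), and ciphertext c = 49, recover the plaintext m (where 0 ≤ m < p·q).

d_p = d mod (p−1) = 349 mod 36 = 25; d_q = d mod (q−1) = 7.
m₁ = c^(d_p) mod p: c ≡ 12 (mod 37), and 12^25 mod 37 = 9.
m₂ = c^(d_q) mod q: c ≡ 11 (mod 19), and 11^7 mod 19 = 11.
h = q_inv·(m₁ − m₂) mod p = 2·(9 − 11) mod 37 = 33.
m = m₂ + h·q = 11 + 33·19 = 638.

638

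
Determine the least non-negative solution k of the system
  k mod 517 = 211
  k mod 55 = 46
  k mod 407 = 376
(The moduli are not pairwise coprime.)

10551

gcd(517, 55) = 11 and 11 | (46 − 211), so the pair is consistent; merging gives k ≡ 211 (mod 2585), where 2585 = lcm(517, 55).
gcd(2585, 407) = 11 and 11 | (376 − 211), so the pair is consistent; merging gives k ≡ 10551 (mod 95645), where 95645 = lcm(2585, 407).
The solution is unique modulo lcm(517, 55, 407) = 95645.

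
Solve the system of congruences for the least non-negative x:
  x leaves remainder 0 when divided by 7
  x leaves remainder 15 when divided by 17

49

Combine the congruences pairwise.
From x ≡ 0 (mod 7) write x = 0 + 7t. Substituting into x ≡ 15 (mod 17) gives 7t ≡ 15 (mod 17), and since 7⁻¹ ≡ 5 (mod 17), t ≡ 7. Hence x ≡ 0 + 7·7 = 49 (mod 119).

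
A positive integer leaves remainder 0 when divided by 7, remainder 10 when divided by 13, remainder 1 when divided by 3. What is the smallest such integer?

49

The moduli are pairwise coprime; N = 7·13·3 = 273.
N/7 = 39; 39 ≡ 4 (mod 7); 4·2 ≡ 1, so inverse 2.
N/13 = 21; 21 ≡ 8 (mod 13); 8·5 ≡ 1, so inverse 5.
N/3 = 91; 91 ≡ 1 (mod 3), inverse 1.
a ≡ 0·39·2 + 10·21·5 + 1·91·1 = 1141.
1141 mod 273 = 49.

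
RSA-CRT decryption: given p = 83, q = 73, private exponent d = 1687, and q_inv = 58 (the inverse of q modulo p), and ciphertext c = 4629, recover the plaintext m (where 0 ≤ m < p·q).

153

d_p = d mod (p−1) = 1687 mod 82 = 47; d_q = d mod (q−1) = 31.
m₁ = c^(d_p) mod p: c ≡ 64 (mod 83), and 64^47 mod 83 = 70.
m₂ = c^(d_q) mod q: c ≡ 30 (mod 73), and 30^31 mod 73 = 7.
h = q_inv·(m₁ − m₂) mod p = 58·(70 − 7) mod 83 = 2.
m = m₂ + h·q = 7 + 2·73 = 153.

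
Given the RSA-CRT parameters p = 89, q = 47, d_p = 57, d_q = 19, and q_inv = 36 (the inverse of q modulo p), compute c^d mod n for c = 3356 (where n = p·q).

m₁ = c^(d_p) mod p: c ≡ 63 (mod 89), and 63^57 mod 89 = 76.
m₂ = c^(d_q) mod q: c ≡ 19 (mod 47), and 19^19 mod 47 = 33.
h = q_inv·(m₁ − m₂) mod p = 36·(76 − 33) mod 89 = 35.
m = m₂ + h·q = 33 + 35·47 = 1678.

1678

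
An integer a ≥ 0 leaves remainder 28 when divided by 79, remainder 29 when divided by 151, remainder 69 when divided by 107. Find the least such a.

The moduli are pairwise coprime; N = 79·151·107 = 1276403.
N/79 = 16157; 16157 ≡ 41 (mod 79); 41·27 ≡ 1, so inverse 27.
N/151 = 8453; 8453 ≡ 148 (mod 151); 148·50 ≡ 1, so inverse 50.
N/107 = 11929; 11929 ≡ 52 (mod 107); 52·35 ≡ 1, so inverse 35.
a ≡ 28·16157·27 + 29·8453·50 + 69·11929·35 = 53280077.
53280077 mod 1276403 = 947554.

947554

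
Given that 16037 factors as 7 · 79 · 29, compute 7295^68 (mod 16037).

8520

Mod 7: 7295 ≡ 1; by Fermat, exponent reduces to 68 mod 6 = 2; 1^2 ≡ 1 (mod 7).
Mod 79: 7295 ≡ 27; 27^68 ≡ 67 (mod 79).
Mod 29: 7295 ≡ 16; by Fermat, exponent reduces to 68 mod 28 = 12; 16^12 ≡ 23 (mod 29).
Combine by CRT: x ≡ 1 (mod 7), x ≡ 67 (mod 79), x ≡ 23 (mod 29) ⇒ x ≡ 8520 (mod 16037).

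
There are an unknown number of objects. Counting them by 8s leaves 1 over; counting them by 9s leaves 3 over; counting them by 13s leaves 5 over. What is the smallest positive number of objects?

57

From N ≡ 1 (mod 8) write N = 1 + 8t. Substituting into N ≡ 3 (mod 9) gives 8t ≡ 2 (mod 9), and since 8⁻¹ ≡ 8 (mod 9), t ≡ 7. Hence N ≡ 1 + 8·7 = 57 (mod 72).
From N ≡ 57 (mod 72) write N = 57 + 72t. Substituting into N ≡ 5 (mod 13) gives 72t ≡ 0 (mod 13), and since 7⁻¹ ≡ 2 (mod 13), t ≡ 0. Hence N ≡ 57 + 72·0 = 57 (mod 936).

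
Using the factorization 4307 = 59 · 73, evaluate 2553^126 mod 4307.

1315

Mod 59: 2553 ≡ 16; by Fermat, exponent reduces to 126 mod 58 = 10; 16^10 ≡ 17 (mod 59).
Mod 73: 2553 ≡ 71; by Fermat, exponent reduces to 126 mod 72 = 54; 71^54 ≡ 1 (mod 73).
Combine by CRT: x ≡ 17 (mod 59), x ≡ 1 (mod 73) ⇒ x ≡ 1315 (mod 4307).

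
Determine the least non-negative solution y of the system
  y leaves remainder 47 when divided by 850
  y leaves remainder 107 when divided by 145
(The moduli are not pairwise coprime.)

22147

Combine the congruences pairwise.
gcd(850, 145) = 5 and 5 | (107 − 47), so the pair is consistent; merging gives y ≡ 22147 (mod 24650), where 24650 = lcm(850, 145).
The solution is unique modulo lcm(850, 145) = 24650.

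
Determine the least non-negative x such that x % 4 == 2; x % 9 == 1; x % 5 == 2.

The moduli are pairwise coprime; N = 4·9·5 = 180.
N/4 = 45; 45 ≡ 1 (mod 4), inverse 1.
N/9 = 20; 20 ≡ 2 (mod 9); 2·5 ≡ 1, so inverse 5.
N/5 = 36; 36 ≡ 1 (mod 5), inverse 1.
x ≡ 2·45·1 + 1·20·5 + 2·36·1 = 262.
262 mod 180 = 82.

82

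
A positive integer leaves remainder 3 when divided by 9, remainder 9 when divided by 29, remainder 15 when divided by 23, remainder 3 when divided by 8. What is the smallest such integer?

36723

The moduli are pairwise coprime; N = 9·29·23·8 = 48024.
N/9 = 5336; 5336 ≡ 8 (mod 9); 8·8 ≡ 1, so inverse 8.
N/29 = 1656; 1656 ≡ 3 (mod 29); 3·10 ≡ 1, so inverse 10.
N/23 = 2088; 2088 ≡ 18 (mod 23); 18·9 ≡ 1, so inverse 9.
N/8 = 6003; 6003 ≡ 3 (mod 8); 3·3 ≡ 1, so inverse 3.
x ≡ 3·5336·8 + 9·1656·10 + 15·2088·9 + 3·6003·3 = 613011.
613011 mod 48024 = 36723.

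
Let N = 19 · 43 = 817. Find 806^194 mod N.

Mod 19: 806 ≡ 8; by Fermat, exponent reduces to 194 mod 18 = 14; 8^14 ≡ 7 (mod 19).
Mod 43: 806 ≡ 32; by Fermat, exponent reduces to 194 mod 42 = 26; 32^26 ≡ 16 (mod 43).
Combine by CRT: x ≡ 7 (mod 19), x ≡ 16 (mod 43) ⇒ x ≡ 102 (mod 817).

102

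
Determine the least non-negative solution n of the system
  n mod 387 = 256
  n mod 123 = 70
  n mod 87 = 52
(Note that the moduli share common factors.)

133771

gcd(387, 123) = 3 and 3 | (70 − 256), so the pair is consistent; merging gives n ≡ 6835 (mod 15867), where 15867 = lcm(387, 123).
gcd(15867, 87) = 3 and 3 | (52 − 6835), so the pair is consistent; merging gives n ≡ 133771 (mod 460143), where 460143 = lcm(15867, 87).
The solution is unique modulo lcm(387, 123, 87) = 460143.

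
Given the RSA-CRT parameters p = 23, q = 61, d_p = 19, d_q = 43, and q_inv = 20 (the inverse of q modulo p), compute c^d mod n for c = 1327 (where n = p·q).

m₁ = c^(d_p) mod p: c ≡ 16 (mod 23), and 16^19 mod 23 = 12.
m₂ = c^(d_q) mod q: c ≡ 46 (mod 61), and 46^43 mod 61 = 45.
h = q_inv·(m₁ − m₂) mod p = 20·(12 − 45) mod 23 = 7.
m = m₂ + h·q = 45 + 7·61 = 472.

472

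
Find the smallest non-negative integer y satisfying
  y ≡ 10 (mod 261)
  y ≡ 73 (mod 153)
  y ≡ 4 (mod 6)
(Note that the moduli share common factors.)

532

gcd(261, 153) = 9 and 9 | (73 − 10), so the pair is consistent; merging gives y ≡ 532 (mod 4437), where 4437 = lcm(261, 153).
gcd(4437, 6) = 3 and 3 | (4 − 532), so the pair is consistent; merging gives y ≡ 532 (mod 8874), where 8874 = lcm(4437, 6).
The solution is unique modulo lcm(261, 153, 6) = 8874.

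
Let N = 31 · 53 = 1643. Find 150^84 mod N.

Mod 31: 150 ≡ 26; by Fermat, exponent reduces to 84 mod 30 = 24; 26^24 ≡ 1 (mod 31).
Mod 53: 150 ≡ 44; by Fermat, exponent reduces to 84 mod 52 = 32; 44^32 ≡ 10 (mod 53).
Combine by CRT: x ≡ 1 (mod 31), x ≡ 10 (mod 53) ⇒ x ≡ 63 (mod 1643).

63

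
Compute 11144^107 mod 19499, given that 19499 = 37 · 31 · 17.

13632

Mod 37: 11144 ≡ 7; by Fermat, exponent reduces to 107 mod 36 = 35; 7^35 ≡ 16 (mod 37).
Mod 31: 11144 ≡ 15; by Fermat, exponent reduces to 107 mod 30 = 17; 15^17 ≡ 23 (mod 31).
Mod 17: 11144 ≡ 9; by Fermat, exponent reduces to 107 mod 16 = 11; 9^11 ≡ 15 (mod 17).
Combine by CRT: x ≡ 16 (mod 37), x ≡ 23 (mod 31), x ≡ 15 (mod 17) ⇒ x ≡ 13632 (mod 19499).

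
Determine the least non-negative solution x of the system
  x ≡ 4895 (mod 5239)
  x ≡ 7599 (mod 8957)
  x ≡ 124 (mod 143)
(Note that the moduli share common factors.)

Combine the congruences pairwise.
gcd(5239, 8957) = 169 and 169 | (7599 − 4895), so the pair is consistent; merging gives x ≡ 177782 (mod 277667), where 277667 = lcm(5239, 8957).
gcd(277667, 143) = 13 and 13 | (124 − 177782), so the pair is consistent; merging gives x ≡ 1566117 (mod 3054337), where 3054337 = lcm(277667, 143).
The solution is unique modulo lcm(5239, 8957, 143) = 3054337.

1566117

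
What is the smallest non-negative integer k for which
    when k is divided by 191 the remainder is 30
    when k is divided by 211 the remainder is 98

15501

From k ≡ 30 (mod 191) write k = 30 + 191t. Substituting into k ≡ 98 (mod 211) gives 191t ≡ 68 (mod 211), and since 191⁻¹ ≡ 116 (mod 211), t ≡ 81. Hence k ≡ 30 + 191·81 = 15501 (mod 40301).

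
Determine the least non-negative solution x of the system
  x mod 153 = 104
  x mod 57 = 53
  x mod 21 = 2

Combine the congruences pairwise.
gcd(153, 57) = 3 and 3 | (53 − 104), so the pair is consistent; merging gives x ≡ 1022 (mod 2907), where 2907 = lcm(153, 57).
gcd(2907, 21) = 3 and 3 | (2 − 1022), so the pair is consistent; merging gives x ≡ 3929 (mod 20349), where 20349 = lcm(2907, 21).
The solution is unique modulo lcm(153, 57, 21) = 20349.

3929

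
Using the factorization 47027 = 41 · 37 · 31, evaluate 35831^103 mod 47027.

5234

Mod 41: 35831 ≡ 38; by Fermat, exponent reduces to 103 mod 40 = 23; 38^23 ≡ 27 (mod 41).
Mod 37: 35831 ≡ 15; by Fermat, exponent reduces to 103 mod 36 = 31; 15^31 ≡ 17 (mod 37).
Mod 31: 35831 ≡ 26; by Fermat, exponent reduces to 103 mod 30 = 13; 26^13 ≡ 26 (mod 31).
Combine by CRT: x ≡ 27 (mod 41), x ≡ 17 (mod 37), x ≡ 26 (mod 31) ⇒ x ≡ 5234 (mod 47027).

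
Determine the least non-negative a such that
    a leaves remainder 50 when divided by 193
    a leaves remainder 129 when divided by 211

Combine the congruences pairwise.
From a ≡ 50 (mod 193) write a = 50 + 193t. Substituting into a ≡ 129 (mod 211) gives 193t ≡ 79 (mod 211), and since 193⁻¹ ≡ 82 (mod 211), t ≡ 148. Hence a ≡ 50 + 193·148 = 28614 (mod 40723).

28614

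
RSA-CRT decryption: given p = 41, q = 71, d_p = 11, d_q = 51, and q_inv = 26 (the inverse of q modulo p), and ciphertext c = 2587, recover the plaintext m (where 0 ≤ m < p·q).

m₁ = c^(d_p) mod p: c ≡ 4 (mod 41), and 4^11 mod 41 = 4.
m₂ = c^(d_q) mod q: c ≡ 31 (mod 71), and 31^51 mod 71 = 7.
h = q_inv·(m₁ − m₂) mod p = 26·(4 − 7) mod 41 = 4.
m = m₂ + h·q = 7 + 4·71 = 291.

291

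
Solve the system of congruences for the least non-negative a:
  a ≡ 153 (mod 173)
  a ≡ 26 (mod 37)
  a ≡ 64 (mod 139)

From a ≡ 153 (mod 173) write a = 153 + 173t. Substituting into a ≡ 26 (mod 37) gives 173t ≡ 21 (mod 37), and since 25⁻¹ ≡ 3 (mod 37), t ≡ 26. Hence a ≡ 153 + 173·26 = 4651 (mod 6401).
From a ≡ 4651 (mod 6401) write a = 4651 + 6401t. Substituting into a ≡ 64 (mod 139) gives 6401t ≡ 0 (mod 139), and since 7⁻¹ ≡ 20 (mod 139), t ≡ 0. Hence a ≡ 4651 + 6401·0 = 4651 (mod 889739).

4651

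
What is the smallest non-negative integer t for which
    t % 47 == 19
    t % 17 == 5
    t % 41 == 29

1382

From t ≡ 19 (mod 47) write t = 19 + 47s. Substituting into t ≡ 5 (mod 17) gives 47s ≡ 3 (mod 17), and since 13⁻¹ ≡ 4 (mod 17), s ≡ 12. Hence t ≡ 19 + 47·12 = 583 (mod 799).
From t ≡ 583 (mod 799) write t = 583 + 799s. Substituting into t ≡ 29 (mod 41) gives 799s ≡ 20 (mod 41), and since 20⁻¹ ≡ 39 (mod 41), s ≡ 1. Hence t ≡ 583 + 799·1 = 1382 (mod 32759).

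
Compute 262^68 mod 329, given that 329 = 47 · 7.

Mod 47: 262 ≡ 27; by Fermat, exponent reduces to 68 mod 46 = 22; 27^22 ≡ 7 (mod 47).
Mod 7: 262 ≡ 3; by Fermat, exponent reduces to 68 mod 6 = 2; 3^2 ≡ 2 (mod 7).
Combine by CRT: x ≡ 7 (mod 47), x ≡ 2 (mod 7) ⇒ x ≡ 289 (mod 329).

289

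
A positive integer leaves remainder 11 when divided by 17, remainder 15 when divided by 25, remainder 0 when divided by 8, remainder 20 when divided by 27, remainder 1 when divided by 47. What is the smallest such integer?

2431640

The moduli are pairwise coprime; N = 17·25·8·27·47 = 4314600.
N/17 = 253800; 253800 ≡ 7 (mod 17); 7·5 ≡ 1, so inverse 5.
N/25 = 172584; 172584 ≡ 9 (mod 25); 9·14 ≡ 1, so inverse 14.
N/8 = 539325; 539325 ≡ 5 (mod 8); 5·5 ≡ 1, so inverse 5.
N/27 = 159800; 159800 ≡ 14 (mod 27); 14·2 ≡ 1, so inverse 2.
N/47 = 91800; 91800 ≡ 9 (mod 47); 9·21 ≡ 1, so inverse 21.
t ≡ 11·253800·5 + 15·172584·14 + 0·539325·5 + 20·159800·2 + 1·91800·21 = 58521440.
58521440 mod 4314600 = 2431640.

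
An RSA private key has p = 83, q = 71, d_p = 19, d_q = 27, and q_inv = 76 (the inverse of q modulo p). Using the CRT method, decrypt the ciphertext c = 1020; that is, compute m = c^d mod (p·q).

4230

m₁ = c^(d_p) mod p: c ≡ 24 (mod 83), and 24^19 mod 83 = 80.
m₂ = c^(d_q) mod q: c ≡ 26 (mod 71), and 26^27 mod 71 = 41.
h = q_inv·(m₁ − m₂) mod p = 76·(80 − 41) mod 83 = 59.
m = m₂ + h·q = 41 + 59·71 = 4230.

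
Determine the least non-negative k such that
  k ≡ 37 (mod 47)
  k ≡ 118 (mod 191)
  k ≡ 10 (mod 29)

12915

Combine the congruences pairwise.
From k ≡ 37 (mod 47) write k = 37 + 47t. Substituting into k ≡ 118 (mod 191) gives 47t ≡ 81 (mod 191), and since 47⁻¹ ≡ 126 (mod 191), t ≡ 83. Hence k ≡ 37 + 47·83 = 3938 (mod 8977).
From k ≡ 3938 (mod 8977) write k = 3938 + 8977t. Substituting into k ≡ 10 (mod 29) gives 8977t ≡ 16 (mod 29), and since 16⁻¹ ≡ 20 (mod 29), t ≡ 1. Hence k ≡ 3938 + 8977·1 = 12915 (mod 260333).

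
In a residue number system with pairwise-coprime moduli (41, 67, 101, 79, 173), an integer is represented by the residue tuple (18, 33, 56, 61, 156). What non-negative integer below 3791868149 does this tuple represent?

Combine the congruences pairwise.
From x ≡ 18 (mod 41) write x = 18 + 41t. Substituting into x ≡ 33 (mod 67) gives 41t ≡ 15 (mod 67), and since 41⁻¹ ≡ 18 (mod 67), t ≡ 2. Hence x ≡ 18 + 41·2 = 100 (mod 2747).
From x ≡ 100 (mod 2747) write x = 100 + 2747t. Substituting into x ≡ 56 (mod 101) gives 2747t ≡ 57 (mod 101), and since 20⁻¹ ≡ 96 (mod 101), t ≡ 18. Hence x ≡ 100 + 2747·18 = 49546 (mod 277447).
From x ≡ 49546 (mod 277447) write x = 49546 + 277447t. Substituting into x ≡ 61 (mod 79) gives 277447t ≡ 48 (mod 79), and since 78⁻¹ ≡ 78 (mod 79), t ≡ 31. Hence x ≡ 49546 + 277447·31 = 8650403 (mod 21918313).
From x ≡ 8650403 (mod 21918313) write x = 8650403 + 21918313t. Substituting into x ≡ 156 (mod 173) gives 21918313t ≡ 99 (mod 173), and since 78⁻¹ ≡ 122 (mod 173), t ≡ 141. Hence x ≡ 8650403 + 21918313·141 = 3099132536 (mod 3791868149).

3099132536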